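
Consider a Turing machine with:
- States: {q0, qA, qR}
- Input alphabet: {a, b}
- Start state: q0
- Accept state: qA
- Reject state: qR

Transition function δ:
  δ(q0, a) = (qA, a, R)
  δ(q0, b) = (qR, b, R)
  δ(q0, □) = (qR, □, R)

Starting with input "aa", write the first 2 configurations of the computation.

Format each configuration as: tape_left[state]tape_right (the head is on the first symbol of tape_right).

Transitions applied:
Step 1: δ(q0, a) = (qA, a, R)

The first 2 configurations are:
[q0]aa ⊢ a[qA]a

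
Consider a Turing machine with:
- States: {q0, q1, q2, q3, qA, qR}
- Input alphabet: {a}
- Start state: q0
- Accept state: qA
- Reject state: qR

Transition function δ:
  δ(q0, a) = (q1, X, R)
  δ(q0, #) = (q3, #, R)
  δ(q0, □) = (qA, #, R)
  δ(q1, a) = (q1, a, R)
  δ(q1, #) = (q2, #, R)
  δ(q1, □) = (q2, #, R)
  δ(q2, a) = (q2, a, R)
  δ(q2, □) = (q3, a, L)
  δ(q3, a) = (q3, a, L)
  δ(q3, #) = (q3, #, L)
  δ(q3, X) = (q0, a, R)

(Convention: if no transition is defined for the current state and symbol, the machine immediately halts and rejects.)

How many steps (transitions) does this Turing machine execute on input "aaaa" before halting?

Execution trace:
Initial: [q0]aaaa
Step 1: δ(q0, a) = (q1, X, R) → X[q1]aaa
Step 2: δ(q1, a) = (q1, a, R) → Xa[q1]aa
Step 3: δ(q1, a) = (q1, a, R) → Xaa[q1]a
Step 4: δ(q1, a) = (q1, a, R) → Xaaa[q1]□
Step 5: δ(q1, □) = (q2, #, R) → Xaaa#[q2]□
Step 6: δ(q2, □) = (q3, a, L) → Xaaa[q3]#a
Step 7: δ(q3, #) = (q3, #, L) → Xaa[q3]a#a
Step 8: δ(q3, a) = (q3, a, L) → Xa[q3]aa#a
Step 9: δ(q3, a) = (q3, a, L) → X[q3]aaa#a
Step 10: δ(q3, a) = (q3, a, L) → [q3]Xaaa#a
Step 11: δ(q3, X) = (q0, a, R) → a[q0]aaa#a
Step 12: δ(q0, a) = (q1, X, R) → aX[q1]aa#a
Step 13: δ(q1, a) = (q1, a, R) → aXa[q1]a#a
Step 14: δ(q1, a) = (q1, a, R) → aXaa[q1]#a
Step 15: δ(q1, #) = (q2, #, R) → aXaa#[q2]a
Step 16: δ(q2, a) = (q2, a, R) → aXaa#a[q2]□
Step 17: δ(q2, □) = (q3, a, L) → aXaa#[q3]aa
Step 18: δ(q3, a) = (q3, a, L) → aXaa[q3]#aa
Step 19: δ(q3, #) = (q3, #, L) → aXa[q3]a#aa
Step 20: δ(q3, a) = (q3, a, L) → aX[q3]aa#aa
Step 21: δ(q3, a) = (q3, a, L) → a[q3]Xaa#aa
Step 22: δ(q3, X) = (q0, a, R) → aa[q0]aa#aa
Step 23: δ(q0, a) = (q1, X, R) → aaX[q1]a#aa
Step 24: δ(q1, a) = (q1, a, R) → aaXa[q1]#aa
Step 25: δ(q1, #) = (q2, #, R) → aaXa#[q2]aa
Step 26: δ(q2, a) = (q2, a, R) → aaXa#a[q2]a
Step 27: δ(q2, a) = (q2, a, R) → aaXa#aa[q2]□
Step 28: δ(q2, □) = (q3, a, L) → aaXa#a[q3]aa
Step 29: δ(q3, a) = (q3, a, L) → aaXa#[q3]aaa
Step 30: δ(q3, a) = (q3, a, L) → aaXa[q3]#aaa
Step 31: δ(q3, #) = (q3, #, L) → aaX[q3]a#aaa
Step 32: δ(q3, a) = (q3, a, L) → aa[q3]Xa#aaa
Step 33: δ(q3, X) = (q0, a, R) → aaa[q0]a#aaa
Step 34: δ(q0, a) = (q1, X, R) → aaaX[q1]#aaa
Step 35: δ(q1, #) = (q2, #, R) → aaaX#[q2]aaa
Step 36: δ(q2, a) = (q2, a, R) → aaaX#a[q2]aa
Step 37: δ(q2, a) = (q2, a, R) → aaaX#aa[q2]a
Step 38: δ(q2, a) = (q2, a, R) → aaaX#aaa[q2]□
Step 39: δ(q2, □) = (q3, a, L) → aaaX#aa[q3]aa
Step 40: δ(q3, a) = (q3, a, L) → aaaX#a[q3]aaa
Step 41: δ(q3, a) = (q3, a, L) → aaaX#[q3]aaaa
Step 42: δ(q3, a) = (q3, a, L) → aaaX[q3]#aaaa
Step 43: δ(q3, #) = (q3, #, L) → aaa[q3]X#aaaa
Step 44: δ(q3, X) = (q0, a, R) → aaaa[q0]#aaaa
Step 45: δ(q0, #) = (q3, #, R) → aaaa#[q3]aaaa
Step 46: δ(q3, a) = (q3, a, L) → aaaa[q3]#aaaa
Step 47: δ(q3, #) = (q3, #, L) → aaa[q3]a#aaaa
Step 48: δ(q3, a) = (q3, a, L) → aa[q3]aa#aaaa
Step 49: δ(q3, a) = (q3, a, L) → a[q3]aaa#aaaa
Step 50: δ(q3, a) = (q3, a, L) → [q3]aaaa#aaaa
Step 51: δ(q3, a) = (q3, a, L) → [q3]□aaaa#aaaa

No transition is defined for δ(q3, □). By convention the machine halts and rejects.

The machine executed 51 steps before halting.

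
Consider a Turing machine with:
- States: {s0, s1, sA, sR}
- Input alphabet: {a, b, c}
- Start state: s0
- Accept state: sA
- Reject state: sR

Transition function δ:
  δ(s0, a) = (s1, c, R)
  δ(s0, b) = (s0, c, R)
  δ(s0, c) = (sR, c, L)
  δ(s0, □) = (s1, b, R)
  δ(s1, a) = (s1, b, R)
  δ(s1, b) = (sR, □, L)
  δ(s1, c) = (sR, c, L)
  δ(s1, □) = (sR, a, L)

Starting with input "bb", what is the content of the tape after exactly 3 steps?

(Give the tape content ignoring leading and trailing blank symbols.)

Execution trace:
Initial: [s0]bb
Step 1: δ(s0, b) = (s0, c, R) → c[s0]b
Step 2: δ(s0, b) = (s0, c, R) → cc[s0]□
Step 3: δ(s0, □) = (s1, b, R) → ccb[s1]□

After 3 steps, the tape (ignoring leading/trailing blanks) is: ccb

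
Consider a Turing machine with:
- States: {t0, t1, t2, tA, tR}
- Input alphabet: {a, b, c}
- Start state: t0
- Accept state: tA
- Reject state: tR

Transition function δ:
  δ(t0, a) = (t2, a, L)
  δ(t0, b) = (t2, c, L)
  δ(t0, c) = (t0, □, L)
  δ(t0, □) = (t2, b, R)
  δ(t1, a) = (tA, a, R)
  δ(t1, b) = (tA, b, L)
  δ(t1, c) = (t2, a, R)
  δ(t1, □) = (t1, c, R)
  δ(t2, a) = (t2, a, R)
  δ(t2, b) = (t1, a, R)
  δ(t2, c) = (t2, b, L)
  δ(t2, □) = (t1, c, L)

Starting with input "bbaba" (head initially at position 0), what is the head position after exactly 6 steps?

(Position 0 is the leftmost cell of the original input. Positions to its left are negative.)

Execution trace (head position shown):
Step 0: [t0]bbaba  (head at position 0)
Step 1: move left → [t2]□cbaba  (head at position -1)
Step 2: move left → [t1]□ccbaba  (head at position -2)
Step 3: move right → c[t1]ccbaba  (head at position -1)
Step 4: move right → ca[t2]cbaba  (head at position 0)
Step 5: move left → c[t2]abbaba  (head at position -1)
Step 6: move right → ca[t2]bbaba  (head at position 0)

After 6 steps, the head is at position 0.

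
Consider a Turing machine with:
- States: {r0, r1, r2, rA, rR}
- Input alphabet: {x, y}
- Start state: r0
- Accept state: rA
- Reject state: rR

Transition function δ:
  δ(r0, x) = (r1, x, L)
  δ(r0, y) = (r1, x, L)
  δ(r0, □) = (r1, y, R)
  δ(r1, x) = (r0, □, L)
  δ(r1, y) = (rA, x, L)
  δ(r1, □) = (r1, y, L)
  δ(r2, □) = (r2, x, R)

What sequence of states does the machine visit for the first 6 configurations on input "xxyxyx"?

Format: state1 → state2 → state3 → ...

Execution trace:
Initial: [r0]xxyxyx
Step 1: δ(r0, x) = (r1, x, L) → [r1]□xxyxyx
Step 2: δ(r1, □) = (r1, y, L) → [r1]□yxxyxyx
Step 3: δ(r1, □) = (r1, y, L) → [r1]□yyxxyxyx
Step 4: δ(r1, □) = (r1, y, L) → [r1]□yyyxxyxyx
Step 5: δ(r1, □) = (r1, y, L) → [r1]□yyyyxxyxyx

State sequence: r0 → r1 → r1 → r1 → r1 → r1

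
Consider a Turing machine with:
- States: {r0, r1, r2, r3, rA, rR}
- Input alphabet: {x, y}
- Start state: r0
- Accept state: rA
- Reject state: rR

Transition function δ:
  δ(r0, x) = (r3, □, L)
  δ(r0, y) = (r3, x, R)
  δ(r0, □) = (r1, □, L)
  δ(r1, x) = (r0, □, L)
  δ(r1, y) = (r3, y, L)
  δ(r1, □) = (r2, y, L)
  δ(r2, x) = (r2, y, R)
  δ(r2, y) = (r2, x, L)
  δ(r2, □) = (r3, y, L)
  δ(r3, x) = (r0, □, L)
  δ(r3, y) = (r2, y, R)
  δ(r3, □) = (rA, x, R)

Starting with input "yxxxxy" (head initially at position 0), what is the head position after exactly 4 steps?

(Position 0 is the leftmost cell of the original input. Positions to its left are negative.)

Execution trace (head position shown):
Step 0: [r0]yxxxxy  (head at position 0)
Step 1: move right → x[r3]xxxxy  (head at position 1)
Step 2: move left → [r0]x□xxxy  (head at position 0)
Step 3: move left → [r3]□□□xxxy  (head at position -1)
Step 4: move right → x[rA]□□xxxy  (head at position 0)

After 4 steps, the head is at position 0.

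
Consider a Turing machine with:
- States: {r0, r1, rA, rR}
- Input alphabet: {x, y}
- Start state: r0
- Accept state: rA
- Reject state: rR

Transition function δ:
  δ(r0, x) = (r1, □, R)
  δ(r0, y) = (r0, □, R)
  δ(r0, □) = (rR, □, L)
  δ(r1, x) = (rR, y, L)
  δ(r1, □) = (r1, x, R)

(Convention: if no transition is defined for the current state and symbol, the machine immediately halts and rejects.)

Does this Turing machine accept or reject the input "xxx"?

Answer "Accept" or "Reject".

Execution trace:
Initial: [r0]xxx
Step 1: δ(r0, x) = (r1, □, R) → □[r1]xx
Step 2: δ(r1, x) = (rR, y, L) → [rR]□yx

The machine reaches the reject state rR and halts.

Answer: Reject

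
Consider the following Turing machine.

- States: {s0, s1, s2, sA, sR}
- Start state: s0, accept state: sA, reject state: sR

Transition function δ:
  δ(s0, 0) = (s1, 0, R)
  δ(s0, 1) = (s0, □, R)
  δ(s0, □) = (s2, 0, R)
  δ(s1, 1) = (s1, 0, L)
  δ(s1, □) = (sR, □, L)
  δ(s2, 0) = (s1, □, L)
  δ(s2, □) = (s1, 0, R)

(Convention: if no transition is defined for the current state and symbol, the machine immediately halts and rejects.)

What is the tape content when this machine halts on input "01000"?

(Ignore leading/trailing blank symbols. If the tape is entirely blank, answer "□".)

Execution trace:
Initial: [s0]01000
Step 1: δ(s0, 0) = (s1, 0, R) → 0[s1]1000
Step 2: δ(s1, 1) = (s1, 0, L) → [s1]00000

No transition is defined for δ(s1, 0). By convention the machine halts and rejects.

Final tape (ignoring leading/trailing blanks): 00000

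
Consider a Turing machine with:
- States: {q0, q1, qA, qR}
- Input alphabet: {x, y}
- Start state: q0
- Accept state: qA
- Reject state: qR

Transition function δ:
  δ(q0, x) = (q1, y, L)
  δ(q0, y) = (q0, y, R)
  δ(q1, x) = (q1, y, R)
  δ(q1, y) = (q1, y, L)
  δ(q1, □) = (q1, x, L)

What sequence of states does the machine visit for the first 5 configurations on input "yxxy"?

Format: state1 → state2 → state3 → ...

Execution trace:
Initial: [q0]yxxy
Step 1: δ(q0, y) = (q0, y, R) → y[q0]xxy
Step 2: δ(q0, x) = (q1, y, L) → [q1]yyxy
Step 3: δ(q1, y) = (q1, y, L) → [q1]□yyxy
Step 4: δ(q1, □) = (q1, x, L) → [q1]□xyyxy

State sequence: q0 → q0 → q1 → q1 → q1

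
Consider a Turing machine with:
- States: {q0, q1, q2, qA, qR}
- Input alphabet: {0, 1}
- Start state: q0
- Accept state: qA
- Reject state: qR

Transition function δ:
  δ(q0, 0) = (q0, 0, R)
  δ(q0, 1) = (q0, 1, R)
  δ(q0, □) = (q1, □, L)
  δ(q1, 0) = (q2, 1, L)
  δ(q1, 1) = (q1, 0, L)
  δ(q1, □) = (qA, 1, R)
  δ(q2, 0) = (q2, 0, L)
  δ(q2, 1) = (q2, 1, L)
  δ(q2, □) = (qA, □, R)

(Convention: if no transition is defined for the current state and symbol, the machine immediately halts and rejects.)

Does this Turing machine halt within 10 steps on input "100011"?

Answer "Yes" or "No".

Execution trace:
Initial: [q0]100011
Step 1: δ(q0, 1) = (q0, 1, R) → 1[q0]00011
Step 2: δ(q0, 0) = (q0, 0, R) → 10[q0]0011
Step 3: δ(q0, 0) = (q0, 0, R) → 100[q0]011
Step 4: δ(q0, 0) = (q0, 0, R) → 1000[q0]11
Step 5: δ(q0, 1) = (q0, 1, R) → 10001[q0]1
Step 6: δ(q0, 1) = (q0, 1, R) → 100011[q0]□
Step 7: δ(q0, □) = (q1, □, L) → 10001[q1]1□
Step 8: δ(q1, 1) = (q1, 0, L) → 1000[q1]10□
Step 9: δ(q1, 1) = (q1, 0, L) → 100[q1]000□
Step 10: δ(q1, 0) = (q2, 1, L) → 10[q2]0100□

The machine has not reached a halting state after 10 steps.
The machine did not halt within the 10-step bound.

Answer: No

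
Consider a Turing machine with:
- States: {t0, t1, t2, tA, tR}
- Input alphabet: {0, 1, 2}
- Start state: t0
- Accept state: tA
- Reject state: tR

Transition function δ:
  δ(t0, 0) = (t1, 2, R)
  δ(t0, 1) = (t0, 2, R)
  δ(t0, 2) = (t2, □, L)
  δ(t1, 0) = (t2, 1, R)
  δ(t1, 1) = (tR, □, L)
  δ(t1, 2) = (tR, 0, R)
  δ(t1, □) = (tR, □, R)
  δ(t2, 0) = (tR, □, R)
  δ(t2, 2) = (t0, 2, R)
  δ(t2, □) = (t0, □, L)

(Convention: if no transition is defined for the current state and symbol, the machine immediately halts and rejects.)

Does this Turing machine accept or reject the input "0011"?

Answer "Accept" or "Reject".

Execution trace:
Initial: [t0]0011
Step 1: δ(t0, 0) = (t1, 2, R) → 2[t1]011
Step 2: δ(t1, 0) = (t2, 1, R) → 21[t2]11

No transition is defined for δ(t2, 1). By convention the machine halts and rejects.

Answer: Reject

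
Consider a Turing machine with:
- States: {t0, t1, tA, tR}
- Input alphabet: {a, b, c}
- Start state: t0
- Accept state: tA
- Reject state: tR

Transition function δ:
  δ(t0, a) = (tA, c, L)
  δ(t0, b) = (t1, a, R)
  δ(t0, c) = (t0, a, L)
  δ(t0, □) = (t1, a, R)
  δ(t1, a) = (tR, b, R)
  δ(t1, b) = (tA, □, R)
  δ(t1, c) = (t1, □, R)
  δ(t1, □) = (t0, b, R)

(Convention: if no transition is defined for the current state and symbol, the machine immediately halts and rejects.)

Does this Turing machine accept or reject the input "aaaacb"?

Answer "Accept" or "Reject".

Execution trace:
Initial: [t0]aaaacb
Step 1: δ(t0, a) = (tA, c, L) → [tA]□caaacb

The machine reaches the accept state tA and halts.

Answer: Accept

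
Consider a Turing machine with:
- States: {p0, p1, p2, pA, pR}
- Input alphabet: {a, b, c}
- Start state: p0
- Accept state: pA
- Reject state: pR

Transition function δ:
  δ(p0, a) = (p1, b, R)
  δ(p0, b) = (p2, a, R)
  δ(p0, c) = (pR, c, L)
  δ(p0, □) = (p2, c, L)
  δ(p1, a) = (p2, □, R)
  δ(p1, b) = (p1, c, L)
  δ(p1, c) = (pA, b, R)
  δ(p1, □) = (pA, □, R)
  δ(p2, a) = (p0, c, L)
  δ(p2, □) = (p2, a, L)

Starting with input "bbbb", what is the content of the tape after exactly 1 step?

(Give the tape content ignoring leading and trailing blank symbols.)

Execution trace:
Initial: [p0]bbbb
Step 1: δ(p0, b) = (p2, a, R) → a[p2]bbb

No transition is defined for δ(p2, b). By convention the machine halts and rejects.

After 1 step, the tape (ignoring leading/trailing blanks) is: abbb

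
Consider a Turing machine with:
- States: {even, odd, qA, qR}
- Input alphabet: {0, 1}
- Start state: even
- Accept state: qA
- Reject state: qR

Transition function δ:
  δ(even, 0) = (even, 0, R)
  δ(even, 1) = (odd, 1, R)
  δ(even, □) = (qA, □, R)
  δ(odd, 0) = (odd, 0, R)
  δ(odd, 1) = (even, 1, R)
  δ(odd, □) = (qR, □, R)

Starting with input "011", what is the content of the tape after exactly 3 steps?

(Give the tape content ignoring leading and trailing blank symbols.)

Execution trace:
Initial: [even]011
Step 1: δ(even, 0) = (even, 0, R) → 0[even]11
Step 2: δ(even, 1) = (odd, 1, R) → 01[odd]1
Step 3: δ(odd, 1) = (even, 1, R) → 011[even]□

After 3 steps, the tape (ignoring leading/trailing blanks) is: 011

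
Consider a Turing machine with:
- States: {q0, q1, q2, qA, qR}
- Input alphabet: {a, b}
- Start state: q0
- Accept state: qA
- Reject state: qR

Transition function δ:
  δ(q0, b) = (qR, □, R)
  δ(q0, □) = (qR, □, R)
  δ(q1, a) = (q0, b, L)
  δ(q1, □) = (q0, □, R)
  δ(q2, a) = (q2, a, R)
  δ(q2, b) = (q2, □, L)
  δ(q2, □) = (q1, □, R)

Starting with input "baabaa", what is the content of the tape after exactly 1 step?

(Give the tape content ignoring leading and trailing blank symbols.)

Execution trace:
Initial: [q0]baabaa
Step 1: δ(q0, b) = (qR, □, R) → □[qR]aabaa

The machine reaches the reject state qR and halts.

After 1 step, the tape (ignoring leading/trailing blanks) is: aabaa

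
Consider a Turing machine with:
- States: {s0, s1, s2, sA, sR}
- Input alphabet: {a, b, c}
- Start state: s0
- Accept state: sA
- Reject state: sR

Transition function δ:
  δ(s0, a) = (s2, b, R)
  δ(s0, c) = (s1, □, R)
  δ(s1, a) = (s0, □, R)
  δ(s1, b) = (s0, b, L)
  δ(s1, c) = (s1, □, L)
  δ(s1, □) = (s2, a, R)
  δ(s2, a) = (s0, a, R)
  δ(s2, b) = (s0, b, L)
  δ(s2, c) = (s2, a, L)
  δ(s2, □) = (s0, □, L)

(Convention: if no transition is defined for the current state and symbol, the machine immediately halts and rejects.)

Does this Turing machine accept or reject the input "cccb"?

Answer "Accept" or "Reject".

Execution trace:
Initial: [s0]cccb
Step 1: δ(s0, c) = (s1, □, R) → □[s1]ccb
Step 2: δ(s1, c) = (s1, □, L) → [s1]□□cb
Step 3: δ(s1, □) = (s2, a, R) → a[s2]□cb
Step 4: δ(s2, □) = (s0, □, L) → [s0]a□cb
Step 5: δ(s0, a) = (s2, b, R) → b[s2]□cb
Step 6: δ(s2, □) = (s0, □, L) → [s0]b□cb

No transition is defined for δ(s0, b). By convention the machine halts and rejects.

Answer: Reject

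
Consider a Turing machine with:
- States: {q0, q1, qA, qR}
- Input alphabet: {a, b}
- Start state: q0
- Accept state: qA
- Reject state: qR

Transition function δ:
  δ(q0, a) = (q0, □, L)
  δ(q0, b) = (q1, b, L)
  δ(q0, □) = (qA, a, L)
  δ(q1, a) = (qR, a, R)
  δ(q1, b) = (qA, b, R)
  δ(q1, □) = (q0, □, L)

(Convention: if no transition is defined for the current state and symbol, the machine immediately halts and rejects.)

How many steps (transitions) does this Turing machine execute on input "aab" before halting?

Execution trace:
Initial: [q0]aab
Step 1: δ(q0, a) = (q0, □, L) → [q0]□□ab
Step 2: δ(q0, □) = (qA, a, L) → [qA]□a□ab

The machine reaches the accept state qA and halts.

The machine executed 2 steps before halting.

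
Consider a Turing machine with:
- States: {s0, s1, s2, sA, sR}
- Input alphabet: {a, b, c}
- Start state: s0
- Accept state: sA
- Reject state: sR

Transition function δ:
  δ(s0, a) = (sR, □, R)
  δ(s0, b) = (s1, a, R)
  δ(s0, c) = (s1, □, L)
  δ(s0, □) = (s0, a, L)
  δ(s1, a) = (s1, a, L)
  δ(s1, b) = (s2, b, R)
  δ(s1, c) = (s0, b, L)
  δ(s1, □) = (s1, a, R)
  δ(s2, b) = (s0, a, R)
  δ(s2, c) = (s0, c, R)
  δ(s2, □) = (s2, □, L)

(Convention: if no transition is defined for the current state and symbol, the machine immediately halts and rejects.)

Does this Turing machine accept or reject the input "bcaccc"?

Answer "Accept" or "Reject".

Execution trace:
Initial: [s0]bcaccc
Step 1: δ(s0, b) = (s1, a, R) → a[s1]caccc
Step 2: δ(s1, c) = (s0, b, L) → [s0]abaccc
Step 3: δ(s0, a) = (sR, □, R) → □[sR]baccc

The machine reaches the reject state sR and halts.

Answer: Reject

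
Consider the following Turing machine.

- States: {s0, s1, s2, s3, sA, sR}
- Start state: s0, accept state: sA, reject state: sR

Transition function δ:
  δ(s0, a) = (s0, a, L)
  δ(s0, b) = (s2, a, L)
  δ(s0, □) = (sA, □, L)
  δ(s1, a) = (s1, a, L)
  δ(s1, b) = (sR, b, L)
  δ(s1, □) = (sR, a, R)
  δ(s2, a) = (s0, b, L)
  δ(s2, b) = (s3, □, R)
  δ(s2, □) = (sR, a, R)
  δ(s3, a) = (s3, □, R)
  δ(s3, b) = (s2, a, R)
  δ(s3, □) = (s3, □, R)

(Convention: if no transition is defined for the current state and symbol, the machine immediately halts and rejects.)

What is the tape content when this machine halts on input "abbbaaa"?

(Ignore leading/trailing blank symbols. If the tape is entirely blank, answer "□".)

Execution trace:
Initial: [s0]abbbaaa
Step 1: δ(s0, a) = (s0, a, L) → [s0]□abbbaaa
Step 2: δ(s0, □) = (sA, □, L) → [sA]□□abbbaaa

The machine reaches the accept state sA and halts.

Final tape (ignoring leading/trailing blanks): abbbaaa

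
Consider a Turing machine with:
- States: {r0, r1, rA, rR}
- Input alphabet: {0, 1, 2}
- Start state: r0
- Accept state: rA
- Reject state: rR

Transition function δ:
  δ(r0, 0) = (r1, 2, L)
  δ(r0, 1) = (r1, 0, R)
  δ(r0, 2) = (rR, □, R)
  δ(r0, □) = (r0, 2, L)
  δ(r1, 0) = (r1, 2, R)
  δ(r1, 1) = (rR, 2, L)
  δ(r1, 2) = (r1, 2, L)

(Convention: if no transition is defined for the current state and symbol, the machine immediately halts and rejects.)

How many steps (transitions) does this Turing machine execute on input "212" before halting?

Execution trace:
Initial: [r0]212
Step 1: δ(r0, 2) = (rR, □, R) → □[rR]12

The machine reaches the reject state rR and halts.

The machine executed 1 step before halting.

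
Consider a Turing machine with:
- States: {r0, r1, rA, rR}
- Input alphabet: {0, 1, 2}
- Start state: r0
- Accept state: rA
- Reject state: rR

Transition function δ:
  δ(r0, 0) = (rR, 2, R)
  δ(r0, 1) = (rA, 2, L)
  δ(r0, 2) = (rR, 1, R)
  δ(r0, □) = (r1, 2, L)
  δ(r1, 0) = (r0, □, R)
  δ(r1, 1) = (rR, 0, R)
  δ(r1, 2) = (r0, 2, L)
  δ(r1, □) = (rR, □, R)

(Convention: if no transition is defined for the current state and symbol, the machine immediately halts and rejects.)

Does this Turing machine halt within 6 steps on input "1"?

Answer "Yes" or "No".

Execution trace:
Initial: [r0]1
Step 1: δ(r0, 1) = (rA, 2, L) → [rA]□2

The machine reaches the accept state rA and halts.
The machine halted after 1 step (within the 6-step bound).

Answer: Yes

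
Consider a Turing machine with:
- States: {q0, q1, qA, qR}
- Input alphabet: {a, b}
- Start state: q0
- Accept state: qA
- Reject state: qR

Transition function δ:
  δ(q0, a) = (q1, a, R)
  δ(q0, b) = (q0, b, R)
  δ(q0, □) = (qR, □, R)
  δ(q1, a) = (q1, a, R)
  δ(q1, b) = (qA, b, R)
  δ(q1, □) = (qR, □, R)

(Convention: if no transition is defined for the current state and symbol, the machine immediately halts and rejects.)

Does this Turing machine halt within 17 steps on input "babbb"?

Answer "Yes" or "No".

Execution trace:
Initial: [q0]babbb
Step 1: δ(q0, b) = (q0, b, R) → b[q0]abbb
Step 2: δ(q0, a) = (q1, a, R) → ba[q1]bbb
Step 3: δ(q1, b) = (qA, b, R) → bab[qA]bb

The machine reaches the accept state qA and halts.
The machine halted after 3 steps (within the 17-step bound).

Answer: Yes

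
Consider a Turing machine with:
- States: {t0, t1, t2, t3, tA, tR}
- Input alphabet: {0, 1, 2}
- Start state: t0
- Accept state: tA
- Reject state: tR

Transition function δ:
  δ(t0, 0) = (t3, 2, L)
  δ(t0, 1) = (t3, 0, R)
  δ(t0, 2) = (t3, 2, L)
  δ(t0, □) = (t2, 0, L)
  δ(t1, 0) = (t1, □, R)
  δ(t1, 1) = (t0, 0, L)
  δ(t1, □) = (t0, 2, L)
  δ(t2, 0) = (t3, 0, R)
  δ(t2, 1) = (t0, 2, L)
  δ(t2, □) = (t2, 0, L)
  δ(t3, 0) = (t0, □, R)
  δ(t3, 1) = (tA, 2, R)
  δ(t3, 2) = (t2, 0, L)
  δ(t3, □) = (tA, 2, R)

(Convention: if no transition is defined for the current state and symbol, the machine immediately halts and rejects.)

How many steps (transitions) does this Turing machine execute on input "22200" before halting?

Execution trace:
Initial: [t0]22200
Step 1: δ(t0, 2) = (t3, 2, L) → [t3]□22200
Step 2: δ(t3, □) = (tA, 2, R) → 2[tA]22200

The machine reaches the accept state tA and halts.

The machine executed 2 steps before halting.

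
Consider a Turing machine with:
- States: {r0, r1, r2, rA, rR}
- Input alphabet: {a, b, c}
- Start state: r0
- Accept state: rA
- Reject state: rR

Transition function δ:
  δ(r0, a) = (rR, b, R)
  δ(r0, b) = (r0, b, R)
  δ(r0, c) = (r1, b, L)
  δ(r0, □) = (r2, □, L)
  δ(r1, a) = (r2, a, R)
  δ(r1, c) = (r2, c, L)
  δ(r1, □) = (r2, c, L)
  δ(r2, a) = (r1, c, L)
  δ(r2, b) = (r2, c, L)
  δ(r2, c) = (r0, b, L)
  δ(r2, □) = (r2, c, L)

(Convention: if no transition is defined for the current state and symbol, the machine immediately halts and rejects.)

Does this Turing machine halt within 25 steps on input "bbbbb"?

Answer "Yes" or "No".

Execution trace:
Initial: [r0]bbbbb
Step 1: δ(r0, b) = (r0, b, R) → b[r0]bbbb
Step 2: δ(r0, b) = (r0, b, R) → bb[r0]bbb
Step 3: δ(r0, b) = (r0, b, R) → bbb[r0]bb
Step 4: δ(r0, b) = (r0, b, R) → bbbb[r0]b
Step 5: δ(r0, b) = (r0, b, R) → bbbbb[r0]□
Step 6: δ(r0, □) = (r2, □, L) → bbbb[r2]b□
Step 7: δ(r2, b) = (r2, c, L) → bbb[r2]bc□
Step 8: δ(r2, b) = (r2, c, L) → bb[r2]bcc□
Step 9: δ(r2, b) = (r2, c, L) → b[r2]bccc□
Step 10: δ(r2, b) = (r2, c, L) → [r2]bcccc□
Step 11: δ(r2, b) = (r2, c, L) → [r2]□ccccc□
Step 12: δ(r2, □) = (r2, c, L) → [r2]□cccccc□
Step 13: δ(r2, □) = (r2, c, L) → [r2]□ccccccc□
Step 14: δ(r2, □) = (r2, c, L) → [r2]□cccccccc□
Step 15: δ(r2, □) = (r2, c, L) → [r2]□ccccccccc□
Step 16: δ(r2, □) = (r2, c, L) → [r2]□cccccccccc□
Step 17: δ(r2, □) = (r2, c, L) → [r2]□ccccccccccc□
Step 18: δ(r2, □) = (r2, c, L) → [r2]□cccccccccccc□
Step 19: δ(r2, □) = (r2, c, L) → [r2]□ccccccccccccc□
Step 20: δ(r2, □) = (r2, c, L) → [r2]□cccccccccccccc□
Step 21: δ(r2, □) = (r2, c, L) → [r2]□ccccccccccccccc□
Step 22: δ(r2, □) = (r2, c, L) → [r2]□cccccccccccccccc□
Step 23: δ(r2, □) = (r2, c, L) → [r2]□ccccccccccccccccc□
Step 24: δ(r2, □) = (r2, c, L) → [r2]□cccccccccccccccccc□
Step 25: δ(r2, □) = (r2, c, L) → [r2]□ccccccccccccccccccc□

The machine has not reached a halting state after 25 steps.
The machine did not halt within the 25-step bound.

Answer: No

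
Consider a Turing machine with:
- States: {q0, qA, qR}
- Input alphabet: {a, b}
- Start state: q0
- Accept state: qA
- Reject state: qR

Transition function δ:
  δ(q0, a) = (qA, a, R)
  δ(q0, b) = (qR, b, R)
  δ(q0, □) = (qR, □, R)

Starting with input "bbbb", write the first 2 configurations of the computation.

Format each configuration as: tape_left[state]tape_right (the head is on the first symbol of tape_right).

Transitions applied:
Step 1: δ(q0, b) = (qR, b, R)

The first 2 configurations are:
[q0]bbbb ⊢ b[qR]bbb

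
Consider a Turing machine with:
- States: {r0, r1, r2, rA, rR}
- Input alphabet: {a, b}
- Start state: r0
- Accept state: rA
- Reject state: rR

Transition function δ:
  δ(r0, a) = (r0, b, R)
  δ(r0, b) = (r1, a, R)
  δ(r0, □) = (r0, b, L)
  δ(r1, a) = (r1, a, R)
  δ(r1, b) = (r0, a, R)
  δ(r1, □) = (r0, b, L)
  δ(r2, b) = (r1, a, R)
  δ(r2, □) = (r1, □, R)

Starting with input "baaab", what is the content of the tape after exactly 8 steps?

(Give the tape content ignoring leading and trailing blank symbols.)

Execution trace:
Initial: [r0]baaab
Step 1: δ(r0, b) = (r1, a, R) → a[r1]aaab
Step 2: δ(r1, a) = (r1, a, R) → aa[r1]aab
Step 3: δ(r1, a) = (r1, a, R) → aaa[r1]ab
Step 4: δ(r1, a) = (r1, a, R) → aaaa[r1]b
Step 5: δ(r1, b) = (r0, a, R) → aaaaa[r0]□
Step 6: δ(r0, □) = (r0, b, L) → aaaa[r0]ab
Step 7: δ(r0, a) = (r0, b, R) → aaaab[r0]b
Step 8: δ(r0, b) = (r1, a, R) → aaaaba[r1]□

After 8 steps, the tape (ignoring leading/trailing blanks) is: aaaaba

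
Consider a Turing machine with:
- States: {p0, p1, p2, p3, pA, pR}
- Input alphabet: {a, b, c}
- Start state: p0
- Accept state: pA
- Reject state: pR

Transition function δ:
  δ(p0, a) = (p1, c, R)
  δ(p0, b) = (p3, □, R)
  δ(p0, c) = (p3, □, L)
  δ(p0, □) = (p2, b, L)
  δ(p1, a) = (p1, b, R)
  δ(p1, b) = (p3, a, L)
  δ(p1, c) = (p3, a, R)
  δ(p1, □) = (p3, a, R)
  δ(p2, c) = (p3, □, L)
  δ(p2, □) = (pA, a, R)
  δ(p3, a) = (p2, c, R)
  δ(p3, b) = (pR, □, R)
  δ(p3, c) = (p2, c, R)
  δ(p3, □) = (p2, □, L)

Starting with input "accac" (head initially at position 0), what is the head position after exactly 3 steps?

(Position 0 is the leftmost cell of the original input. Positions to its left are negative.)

Execution trace (head position shown):
Step 0: [p0]accac  (head at position 0)
Step 1: move right → c[p1]ccac  (head at position 1)
Step 2: move right → ca[p3]cac  (head at position 2)
Step 3: move right → cac[p2]ac  (head at position 3)

After 3 steps, the head is at position 3.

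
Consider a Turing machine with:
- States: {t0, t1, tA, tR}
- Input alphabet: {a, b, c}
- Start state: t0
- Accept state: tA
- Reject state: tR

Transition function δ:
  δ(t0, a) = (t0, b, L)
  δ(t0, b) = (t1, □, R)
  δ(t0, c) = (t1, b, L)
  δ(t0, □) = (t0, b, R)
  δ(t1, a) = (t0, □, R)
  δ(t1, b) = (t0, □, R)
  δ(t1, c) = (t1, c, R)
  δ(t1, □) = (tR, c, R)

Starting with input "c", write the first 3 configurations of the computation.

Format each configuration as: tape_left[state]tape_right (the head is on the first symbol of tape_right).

Transitions applied:
Step 1: δ(t0, c) = (t1, b, L)
Step 2: δ(t1, □) = (tR, c, R)

The first 3 configurations are:
[t0]c ⊢ [t1]□b ⊢ c[tR]b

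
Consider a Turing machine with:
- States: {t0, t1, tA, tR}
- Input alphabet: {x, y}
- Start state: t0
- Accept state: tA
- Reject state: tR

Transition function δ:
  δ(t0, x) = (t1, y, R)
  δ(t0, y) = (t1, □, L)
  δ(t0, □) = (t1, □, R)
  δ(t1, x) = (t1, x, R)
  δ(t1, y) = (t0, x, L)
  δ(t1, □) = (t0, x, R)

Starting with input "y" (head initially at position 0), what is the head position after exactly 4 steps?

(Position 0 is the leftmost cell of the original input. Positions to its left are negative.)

Execution trace (head position shown):
Step 0: [t0]y  (head at position 0)
Step 1: move left → [t1]□□  (head at position -1)
Step 2: move right → x[t0]□  (head at position 0)
Step 3: move right → x□[t1]□  (head at position 1)
Step 4: move right → x□x[t0]□  (head at position 2)

After 4 steps, the head is at position 2.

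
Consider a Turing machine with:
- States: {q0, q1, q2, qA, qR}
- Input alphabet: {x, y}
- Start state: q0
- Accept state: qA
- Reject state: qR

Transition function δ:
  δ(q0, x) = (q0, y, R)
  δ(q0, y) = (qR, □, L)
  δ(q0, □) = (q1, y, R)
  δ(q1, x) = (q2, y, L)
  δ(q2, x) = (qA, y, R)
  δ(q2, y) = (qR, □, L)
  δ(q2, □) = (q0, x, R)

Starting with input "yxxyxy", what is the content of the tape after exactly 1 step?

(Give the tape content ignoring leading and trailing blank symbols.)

Execution trace:
Initial: [q0]yxxyxy
Step 1: δ(q0, y) = (qR, □, L) → [qR]□□xxyxy

The machine reaches the reject state qR and halts.

After 1 step, the tape (ignoring leading/trailing blanks) is: xxyxy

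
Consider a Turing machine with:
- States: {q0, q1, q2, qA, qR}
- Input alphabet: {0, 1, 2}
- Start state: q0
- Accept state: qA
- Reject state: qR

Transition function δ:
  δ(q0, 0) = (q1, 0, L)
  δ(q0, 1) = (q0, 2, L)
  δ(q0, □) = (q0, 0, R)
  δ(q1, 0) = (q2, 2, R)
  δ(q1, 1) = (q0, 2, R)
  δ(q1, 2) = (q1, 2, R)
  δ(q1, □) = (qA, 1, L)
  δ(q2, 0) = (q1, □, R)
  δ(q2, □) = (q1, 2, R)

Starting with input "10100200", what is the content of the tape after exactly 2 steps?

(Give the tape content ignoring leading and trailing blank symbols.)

Execution trace:
Initial: [q0]10100200
Step 1: δ(q0, 1) = (q0, 2, L) → [q0]□20100200
Step 2: δ(q0, □) = (q0, 0, R) → 0[q0]20100200

No transition is defined for δ(q0, 2). By convention the machine halts and rejects.

After 2 steps, the tape (ignoring leading/trailing blanks) is: 020100200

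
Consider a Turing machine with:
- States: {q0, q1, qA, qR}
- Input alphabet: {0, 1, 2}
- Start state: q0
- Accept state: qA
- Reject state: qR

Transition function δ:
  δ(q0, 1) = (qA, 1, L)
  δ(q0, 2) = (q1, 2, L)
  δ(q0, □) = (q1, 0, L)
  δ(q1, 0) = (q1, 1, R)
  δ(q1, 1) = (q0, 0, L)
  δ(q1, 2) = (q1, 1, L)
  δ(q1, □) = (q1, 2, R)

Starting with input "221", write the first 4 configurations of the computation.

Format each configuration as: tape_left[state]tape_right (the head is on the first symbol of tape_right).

Transitions applied:
Step 1: δ(q0, 2) = (q1, 2, L)
Step 2: δ(q1, □) = (q1, 2, R)
Step 3: δ(q1, 2) = (q1, 1, L)

The first 4 configurations are:
[q0]221 ⊢ [q1]□221 ⊢ 2[q1]221 ⊢ [q1]2121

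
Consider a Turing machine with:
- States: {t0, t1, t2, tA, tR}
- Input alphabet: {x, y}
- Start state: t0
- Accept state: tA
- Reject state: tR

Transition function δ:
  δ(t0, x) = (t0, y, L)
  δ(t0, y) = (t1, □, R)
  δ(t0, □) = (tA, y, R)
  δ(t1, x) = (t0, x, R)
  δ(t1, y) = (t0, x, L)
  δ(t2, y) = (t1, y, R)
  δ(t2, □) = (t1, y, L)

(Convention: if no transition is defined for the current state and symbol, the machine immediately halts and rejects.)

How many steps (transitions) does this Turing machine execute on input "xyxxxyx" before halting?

Execution trace:
Initial: [t0]xyxxxyx
Step 1: δ(t0, x) = (t0, y, L) → [t0]□yyxxxyx
Step 2: δ(t0, □) = (tA, y, R) → y[tA]yyxxxyx

The machine reaches the accept state tA and halts.

The machine executed 2 steps before halting.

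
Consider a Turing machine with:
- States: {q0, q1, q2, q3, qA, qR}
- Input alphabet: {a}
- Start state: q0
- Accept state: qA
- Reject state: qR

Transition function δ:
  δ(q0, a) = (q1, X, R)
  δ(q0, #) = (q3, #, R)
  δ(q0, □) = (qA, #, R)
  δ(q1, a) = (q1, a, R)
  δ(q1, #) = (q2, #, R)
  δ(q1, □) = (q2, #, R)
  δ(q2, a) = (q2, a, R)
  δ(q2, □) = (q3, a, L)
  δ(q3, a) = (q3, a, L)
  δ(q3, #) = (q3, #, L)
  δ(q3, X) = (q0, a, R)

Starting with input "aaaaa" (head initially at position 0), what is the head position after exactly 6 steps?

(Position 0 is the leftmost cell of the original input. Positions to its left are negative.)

Execution trace (head position shown):
Step 0: [q0]aaaaa  (head at position 0)
Step 1: move right → X[q1]aaaa  (head at position 1)
Step 2: move right → Xa[q1]aaa  (head at position 2)
Step 3: move right → Xaa[q1]aa  (head at position 3)
Step 4: move right → Xaaa[q1]a  (head at position 4)
Step 5: move right → Xaaaa[q1]□  (head at position 5)
Step 6: move right → Xaaaa#[q2]□  (head at position 6)

After 6 steps, the head is at position 6.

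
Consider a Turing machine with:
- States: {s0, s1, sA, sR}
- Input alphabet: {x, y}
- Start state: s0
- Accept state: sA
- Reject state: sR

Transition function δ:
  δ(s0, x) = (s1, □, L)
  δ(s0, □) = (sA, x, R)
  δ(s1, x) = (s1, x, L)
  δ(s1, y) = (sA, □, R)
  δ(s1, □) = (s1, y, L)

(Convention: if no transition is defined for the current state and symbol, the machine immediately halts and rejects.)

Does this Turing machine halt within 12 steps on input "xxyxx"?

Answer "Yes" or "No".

Execution trace:
Initial: [s0]xxyxx
Step 1: δ(s0, x) = (s1, □, L) → [s1]□□xyxx
Step 2: δ(s1, □) = (s1, y, L) → [s1]□y□xyxx
Step 3: δ(s1, □) = (s1, y, L) → [s1]□yy□xyxx
Step 4: δ(s1, □) = (s1, y, L) → [s1]□yyy□xyxx
Step 5: δ(s1, □) = (s1, y, L) → [s1]□yyyy□xyxx
Step 6: δ(s1, □) = (s1, y, L) → [s1]□yyyyy□xyxx
Step 7: δ(s1, □) = (s1, y, L) → [s1]□yyyyyy□xyxx
Step 8: δ(s1, □) = (s1, y, L) → [s1]□yyyyyyy□xyxx
Step 9: δ(s1, □) = (s1, y, L) → [s1]□yyyyyyyy□xyxx
Step 10: δ(s1, □) = (s1, y, L) → [s1]□yyyyyyyyy□xyxx
Step 11: δ(s1, □) = (s1, y, L) → [s1]□yyyyyyyyyy□xyxx
Step 12: δ(s1, □) = (s1, y, L) → [s1]□yyyyyyyyyyy□xyxx

The machine has not reached a halting state after 12 steps.
The machine did not halt within the 12-step bound.

Answer: No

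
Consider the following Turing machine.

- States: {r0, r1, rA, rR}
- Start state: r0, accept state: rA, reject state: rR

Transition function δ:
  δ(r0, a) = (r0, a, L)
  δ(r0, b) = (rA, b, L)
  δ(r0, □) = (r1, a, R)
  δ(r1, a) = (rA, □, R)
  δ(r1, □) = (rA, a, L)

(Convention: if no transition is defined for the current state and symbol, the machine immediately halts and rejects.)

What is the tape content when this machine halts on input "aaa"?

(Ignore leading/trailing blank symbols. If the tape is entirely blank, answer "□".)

Execution trace:
Initial: [r0]aaa
Step 1: δ(r0, a) = (r0, a, L) → [r0]□aaa
Step 2: δ(r0, □) = (r1, a, R) → a[r1]aaa
Step 3: δ(r1, a) = (rA, □, R) → a□[rA]aa

The machine reaches the accept state rA and halts.

Final tape (ignoring leading/trailing blanks): a□aa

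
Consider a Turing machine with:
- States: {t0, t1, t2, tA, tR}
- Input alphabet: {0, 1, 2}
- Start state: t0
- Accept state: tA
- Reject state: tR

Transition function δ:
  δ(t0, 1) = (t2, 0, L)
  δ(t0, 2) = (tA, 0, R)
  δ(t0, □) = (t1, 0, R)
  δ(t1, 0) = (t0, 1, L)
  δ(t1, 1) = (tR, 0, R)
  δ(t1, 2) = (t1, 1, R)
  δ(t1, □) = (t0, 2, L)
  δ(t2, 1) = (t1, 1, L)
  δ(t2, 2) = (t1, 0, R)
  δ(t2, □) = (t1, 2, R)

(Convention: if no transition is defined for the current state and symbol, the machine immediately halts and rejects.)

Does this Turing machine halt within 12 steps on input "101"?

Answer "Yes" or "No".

Execution trace:
Initial: [t0]101
Step 1: δ(t0, 1) = (t2, 0, L) → [t2]□001
Step 2: δ(t2, □) = (t1, 2, R) → 2[t1]001
Step 3: δ(t1, 0) = (t0, 1, L) → [t0]2101
Step 4: δ(t0, 2) = (tA, 0, R) → 0[tA]101

The machine reaches the accept state tA and halts.
The machine halted after 4 steps (within the 12-step bound).

Answer: Yes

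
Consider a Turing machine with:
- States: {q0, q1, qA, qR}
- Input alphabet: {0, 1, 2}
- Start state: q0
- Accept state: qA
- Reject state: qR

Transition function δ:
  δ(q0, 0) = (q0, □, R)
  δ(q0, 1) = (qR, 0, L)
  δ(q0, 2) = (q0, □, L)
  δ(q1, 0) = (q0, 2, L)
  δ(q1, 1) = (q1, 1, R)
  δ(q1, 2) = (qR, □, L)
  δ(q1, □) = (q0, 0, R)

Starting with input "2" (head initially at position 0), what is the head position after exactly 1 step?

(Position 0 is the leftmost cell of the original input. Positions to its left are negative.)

Execution trace (head position shown):
Step 0: [q0]2  (head at position 0)
Step 1: move left → [q0]□□  (head at position -1)

After 1 step, the head is at position -1.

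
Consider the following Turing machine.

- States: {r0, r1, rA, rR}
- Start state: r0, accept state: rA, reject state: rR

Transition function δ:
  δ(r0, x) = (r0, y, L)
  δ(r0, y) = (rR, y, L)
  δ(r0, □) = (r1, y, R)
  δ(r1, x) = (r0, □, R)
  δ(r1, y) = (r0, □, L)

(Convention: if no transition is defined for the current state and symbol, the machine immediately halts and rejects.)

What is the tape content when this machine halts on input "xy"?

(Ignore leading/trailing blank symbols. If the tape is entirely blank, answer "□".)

Execution trace:
Initial: [r0]xy
Step 1: δ(r0, x) = (r0, y, L) → [r0]□yy
Step 2: δ(r0, □) = (r1, y, R) → y[r1]yy
Step 3: δ(r1, y) = (r0, □, L) → [r0]y□y
Step 4: δ(r0, y) = (rR, y, L) → [rR]□y□y

The machine reaches the reject state rR and halts.

Final tape (ignoring leading/trailing blanks): y□y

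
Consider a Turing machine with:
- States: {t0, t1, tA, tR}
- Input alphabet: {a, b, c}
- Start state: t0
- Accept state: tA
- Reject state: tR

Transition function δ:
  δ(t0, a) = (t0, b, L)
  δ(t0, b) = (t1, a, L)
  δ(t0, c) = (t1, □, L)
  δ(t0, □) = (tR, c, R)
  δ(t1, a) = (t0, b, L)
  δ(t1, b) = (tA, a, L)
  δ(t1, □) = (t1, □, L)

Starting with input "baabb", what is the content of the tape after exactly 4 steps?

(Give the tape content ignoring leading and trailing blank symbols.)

Execution trace:
Initial: [t0]baabb
Step 1: δ(t0, b) = (t1, a, L) → [t1]□aaabb
Step 2: δ(t1, □) = (t1, □, L) → [t1]□□aaabb
Step 3: δ(t1, □) = (t1, □, L) → [t1]□□□aaabb
Step 4: δ(t1, □) = (t1, □, L) → [t1]□□□□aaabb

After 4 steps, the tape (ignoring leading/trailing blanks) is: aaabb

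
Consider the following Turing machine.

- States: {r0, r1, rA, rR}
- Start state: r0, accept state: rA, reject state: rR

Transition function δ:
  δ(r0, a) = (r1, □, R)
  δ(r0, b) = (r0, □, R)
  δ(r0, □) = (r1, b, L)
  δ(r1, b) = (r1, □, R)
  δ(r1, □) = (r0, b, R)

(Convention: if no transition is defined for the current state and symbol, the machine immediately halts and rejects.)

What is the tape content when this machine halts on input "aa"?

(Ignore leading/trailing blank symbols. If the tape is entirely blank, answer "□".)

Execution trace:
Initial: [r0]aa
Step 1: δ(r0, a) = (r1, □, R) → □[r1]a

No transition is defined for δ(r1, a). By convention the machine halts and rejects.

Final tape (ignoring leading/trailing blanks): a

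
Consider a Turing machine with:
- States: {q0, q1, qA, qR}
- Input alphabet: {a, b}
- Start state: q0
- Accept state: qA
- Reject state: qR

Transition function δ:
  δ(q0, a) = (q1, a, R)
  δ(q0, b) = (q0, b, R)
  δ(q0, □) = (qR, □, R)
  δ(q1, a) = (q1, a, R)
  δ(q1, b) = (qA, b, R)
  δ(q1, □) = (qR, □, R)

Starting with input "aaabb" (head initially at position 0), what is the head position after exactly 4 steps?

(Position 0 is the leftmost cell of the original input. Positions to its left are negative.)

Execution trace (head position shown):
Step 0: [q0]aaabb  (head at position 0)
Step 1: move right → a[q1]aabb  (head at position 1)
Step 2: move right → aa[q1]abb  (head at position 2)
Step 3: move right → aaa[q1]bb  (head at position 3)
Step 4: move right → aaab[qA]b  (head at position 4)

After 4 steps, the head is at position 4.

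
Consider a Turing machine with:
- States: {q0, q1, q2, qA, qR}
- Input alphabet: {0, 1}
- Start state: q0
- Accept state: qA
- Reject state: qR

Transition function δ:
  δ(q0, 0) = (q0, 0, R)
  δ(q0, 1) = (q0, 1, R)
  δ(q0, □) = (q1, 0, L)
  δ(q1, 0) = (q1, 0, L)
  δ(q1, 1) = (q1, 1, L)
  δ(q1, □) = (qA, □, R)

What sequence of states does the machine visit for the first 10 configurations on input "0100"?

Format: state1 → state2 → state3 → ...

Execution trace:
Initial: [q0]0100
Step 1: δ(q0, 0) = (q0, 0, R) → 0[q0]100
Step 2: δ(q0, 1) = (q0, 1, R) → 01[q0]00
Step 3: δ(q0, 0) = (q0, 0, R) → 010[q0]0
Step 4: δ(q0, 0) = (q0, 0, R) → 0100[q0]□
Step 5: δ(q0, □) = (q1, 0, L) → 010[q1]00
Step 6: δ(q1, 0) = (q1, 0, L) → 01[q1]000
Step 7: δ(q1, 0) = (q1, 0, L) → 0[q1]1000
Step 8: δ(q1, 1) = (q1, 1, L) → [q1]01000
Step 9: δ(q1, 0) = (q1, 0, L) → [q1]□01000

State sequence: q0 → q0 → q0 → q0 → q0 → q1 → q1 → q1 → q1 → q1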